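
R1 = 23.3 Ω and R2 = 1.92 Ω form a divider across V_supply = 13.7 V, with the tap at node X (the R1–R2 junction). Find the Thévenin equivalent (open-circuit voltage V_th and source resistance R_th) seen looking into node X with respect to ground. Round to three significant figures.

Open-circuit (no load on X): V_th = V_supply · R2/(R1 + R2) = 13.7 × 1.92/(23.30 + 1.92) = 1.043 V.
Looking into X with the source shorted: R_th = R1·R2/(R1+R2) = 23.30 × 1.92/25.22 = 1.774 Ω.

V_th ≈ 1.04 V, R_th ≈ 1.77 Ω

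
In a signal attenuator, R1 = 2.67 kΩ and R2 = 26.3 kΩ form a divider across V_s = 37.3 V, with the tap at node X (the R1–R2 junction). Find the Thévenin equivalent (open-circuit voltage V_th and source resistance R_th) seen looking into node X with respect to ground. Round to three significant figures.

V_th is the unloaded tap voltage: V_s · R2/(R1+R2) = 37.3 × 0.9078 = 33.86 V.
Zeroing V_s shorts the top of R1 to ground, so R_th = R1 ‖ R2 = 2.424 kΩ.

V_th ≈ 33.9 V, R_th ≈ 2.42 kΩ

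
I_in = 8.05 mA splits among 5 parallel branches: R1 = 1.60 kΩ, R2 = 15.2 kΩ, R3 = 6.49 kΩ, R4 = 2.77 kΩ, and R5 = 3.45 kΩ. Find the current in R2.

ΣG = 1/1.60 + 1/15.2 + 1/6.49 + 1/2.77 + 1/3.45 = 1.496.
R2 takes the fraction G_k/ΣG = 0.06579/1.496 = 0.04398, so I = 8.05 × 0.04398 = 0.3541 mA.

I ≈ 0.354 mA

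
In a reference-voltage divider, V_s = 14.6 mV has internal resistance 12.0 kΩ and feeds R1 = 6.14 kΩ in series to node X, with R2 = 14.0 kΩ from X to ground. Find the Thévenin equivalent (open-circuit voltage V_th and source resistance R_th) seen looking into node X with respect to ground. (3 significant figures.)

R1' = 12.0 + 6.14 = 18.14 kΩ (source resistance + R1).
With X open, the divider is unloaded: V_th = 14.6 × 14.0/32.14 = 6.360 mV.
Looking into X with the source shorted: R_th = R1'·R2/(R1'+R2) = 18.14 × 14.0/32.14 = 7.902 kΩ.

V_th ≈ 6.36 mV, R_th ≈ 7.90 kΩ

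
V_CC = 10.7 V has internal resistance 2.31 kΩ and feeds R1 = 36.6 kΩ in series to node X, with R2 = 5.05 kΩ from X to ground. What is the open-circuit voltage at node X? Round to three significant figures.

R1' = 2.31 + 36.6 = 38.91 kΩ (source resistance + R1).
Open-circuit (no load on X): V_th = V_CC · R2/(R1' + R2) = 10.7 × 5.05/(38.91 + 5.05) = 1.229 V.

V_th ≈ 1.23 V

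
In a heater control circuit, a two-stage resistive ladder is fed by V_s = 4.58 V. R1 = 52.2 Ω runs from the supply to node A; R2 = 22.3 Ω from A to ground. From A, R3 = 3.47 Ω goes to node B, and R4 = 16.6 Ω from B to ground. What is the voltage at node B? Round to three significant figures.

V_B ≈ 0.638 V

Looking into the second stage from A: R3 + R4 = 20.07 Ω appears in parallel with R2.
R2 ‖ (R3+R4) = 10.56 Ω.
V_A = 4.58 × 10.56/(52.2 + 10.56) = 0.7708 V.
V_B = V_A × 0.8271 = 0.6376 V.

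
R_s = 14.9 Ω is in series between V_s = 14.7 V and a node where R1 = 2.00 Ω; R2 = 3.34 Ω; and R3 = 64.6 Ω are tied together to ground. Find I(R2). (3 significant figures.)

I ≈ 0.335 A

Parallel bank: R_p = 1/(1/2.00 + 1/3.34 + 1/64.6) = 1.227 Ω.
Node voltage V_A = V_s · R_p/(R_s + R_p) = 14.7 × 0.07609 = 1.119 V.
Branch current I = V_A/R2 = 1.119/3.34 = 0.3349 A.
(Equivalently: I_total = 0.9115 A, then current-divider fraction G_k/ΣG = 0.3674.)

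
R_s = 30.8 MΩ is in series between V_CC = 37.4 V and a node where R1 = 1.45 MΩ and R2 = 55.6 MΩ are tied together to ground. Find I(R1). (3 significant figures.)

I ≈ 1.13 µA

Equivalent of the parallel group: R_p = 1.413 MΩ.
V_A = 37.4 × 1.413/32.21 = 1.641 V.
Branch current I = V_A/R1 = 1.641/1.45 = 1.132 µA.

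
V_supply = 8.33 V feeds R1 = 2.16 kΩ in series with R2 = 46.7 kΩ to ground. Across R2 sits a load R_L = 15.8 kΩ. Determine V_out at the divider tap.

V_out ≈ 7.04 V

R2 ‖ R_L = (46.7 × 15.8)/(46.7 + 15.8) = 11.81 kΩ.
Now apply the divider: V_out = 8.33 × 0.8453 = 7.042 V.
(Unloaded it would be 7.96 V; the load pulls it down.)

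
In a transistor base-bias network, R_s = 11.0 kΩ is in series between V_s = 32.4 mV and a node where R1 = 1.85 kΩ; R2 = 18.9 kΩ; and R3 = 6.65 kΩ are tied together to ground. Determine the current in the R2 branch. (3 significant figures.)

Combine the parallel branches: R_p = (1/1.85 + 1/18.9 + 1/6.65)⁻¹ = 1.344 kΩ.
V_A by voltage divider: V_A = 32.4 × 1.344/(11.0 + 1.344) = 3.529 mV.
Branch current I = V_A/R2 = 3.529/18.9 = 0.1867 µA.

I ≈ 0.187 µA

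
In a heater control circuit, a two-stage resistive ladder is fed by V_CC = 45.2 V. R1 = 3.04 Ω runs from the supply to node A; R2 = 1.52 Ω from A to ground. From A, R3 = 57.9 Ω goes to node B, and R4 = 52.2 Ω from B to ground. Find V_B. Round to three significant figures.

V_B ≈ 7.08 V

Looking into the second stage from A: R3 + R4 = 110.1 Ω appears in parallel with R2.
Effective lower resistance at A: R2 ‖ 110.1 = 1.499 Ω.
First divider: V_A = V_CC · 1.499/(3.04 + 1.499) = 14.93 V.
Stage 2 is unloaded, so V_B = V_A · R4/(R3+R4) = 14.93 × 52.2/110.1 = 7.078 V.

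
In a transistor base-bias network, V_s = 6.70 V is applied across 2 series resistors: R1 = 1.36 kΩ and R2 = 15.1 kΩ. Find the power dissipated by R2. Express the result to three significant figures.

ΣR = 16.46 kΩ → I = 6.70/16.46 = 0.4070 mA.
P = I²R = 0.1657 × 15.1 = 2.502 mW.

P ≈ 2.50 mW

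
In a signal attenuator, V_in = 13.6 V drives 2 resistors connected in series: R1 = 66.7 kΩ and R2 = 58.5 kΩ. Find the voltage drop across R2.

Total series resistance ΣR = 66.7 + 58.5 = 125.2 kΩ.
V = V_in · R/ΣR = 13.6 × 0.4673 = 6.355 V.

V ≈ 6.35 V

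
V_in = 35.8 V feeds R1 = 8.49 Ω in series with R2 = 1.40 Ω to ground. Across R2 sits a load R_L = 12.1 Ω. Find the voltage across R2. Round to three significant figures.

V_out ≈ 4.61 V

First combine the lower leg with the load: R2 ‖ R_L = 1.255 Ω.
Then V_out = V_in · R2'/(R1 + R2') = 35.8 × 1.255/9.745 = 4.610 V.
(Unloaded it would be 5.07 V; the load pulls it down.)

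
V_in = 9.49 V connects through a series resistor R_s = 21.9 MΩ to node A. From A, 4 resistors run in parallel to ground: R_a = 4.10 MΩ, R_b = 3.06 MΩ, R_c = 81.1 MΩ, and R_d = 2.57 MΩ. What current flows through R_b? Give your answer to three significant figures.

Combine the parallel branches: R_p = (1/4.10 + 1/3.06 + 1/81.1 + 1/2.57)⁻¹ = 1.029 MΩ.
V_A by voltage divider: V_A = 9.49 × 1.029/(21.9 + 1.029) = 0.4258 V.
I(R_b) = V_A / R_b = 0.4258/3.06 = 0.1391 µA.

I ≈ 0.139 µA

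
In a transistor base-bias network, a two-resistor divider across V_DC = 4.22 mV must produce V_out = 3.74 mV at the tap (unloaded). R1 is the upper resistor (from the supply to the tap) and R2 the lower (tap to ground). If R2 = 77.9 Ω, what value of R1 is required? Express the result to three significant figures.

V_out/V_DC = R2/(R1+R2) = 0.8863.
So R1 = R2 · (V_DC/V_out − 1) = 77.9 × (4.22/3.74 − 1) = 77.9 × 0.1283 = 9.998 Ω.

R1 ≈ 10.0 Ω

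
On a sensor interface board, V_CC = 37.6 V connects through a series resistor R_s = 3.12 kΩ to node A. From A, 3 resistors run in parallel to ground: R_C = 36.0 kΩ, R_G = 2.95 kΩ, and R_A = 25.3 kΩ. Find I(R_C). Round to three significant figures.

I ≈ 0.461 mA

Combine the parallel branches: R_p = (1/36.0 + 1/2.95 + 1/25.3)⁻¹ = 2.461 kΩ.
Node voltage V_A = V_CC · R_p/(R_s + R_p) = 37.6 × 0.4410 = 16.58 V.
I(R_C) = V_A / R_C = 16.58/36.0 = 0.4606 mA.
(Equivalently: I_total = 6.737 mA, then current-divider fraction G_k/ΣG = 0.06837.)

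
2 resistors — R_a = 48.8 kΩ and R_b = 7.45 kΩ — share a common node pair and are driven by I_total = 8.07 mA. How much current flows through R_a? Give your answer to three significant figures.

Two-branch current divider: I_k = I_total · R_other/(R_1 + R_2).
So I = 8.07 × 7.45/56.25 = 1.069 mA.

I ≈ 1.07 mA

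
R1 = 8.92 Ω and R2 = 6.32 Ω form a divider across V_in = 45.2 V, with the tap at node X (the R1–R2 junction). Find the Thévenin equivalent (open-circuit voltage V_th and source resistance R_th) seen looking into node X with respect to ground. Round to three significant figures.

With X open, the divider is unloaded: V_th = 45.2 × 6.32/15.24 = 18.74 V.
With V_in suppressed (replaced by a short), R_th = R1 ‖ R2 = (8.920 × 6.32)/(8.920 + 6.32) = 3.699 Ω.

V_th ≈ 18.7 V, R_th ≈ 3.70 Ω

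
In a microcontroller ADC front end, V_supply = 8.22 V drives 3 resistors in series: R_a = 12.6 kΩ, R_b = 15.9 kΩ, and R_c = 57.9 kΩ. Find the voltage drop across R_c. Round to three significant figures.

V ≈ 5.51 V

Series total: ΣR = 12.6 + 15.9 + 57.9 = 86.40 kΩ.
Voltage divider: V = V_supply · (57.90 / 86.40) = 8.22 × 0.6701 = 5.509 V.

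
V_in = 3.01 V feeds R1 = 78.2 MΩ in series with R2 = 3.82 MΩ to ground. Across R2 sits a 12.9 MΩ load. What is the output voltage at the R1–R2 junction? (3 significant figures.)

V_out ≈ 0.109 V

R2 ‖ R_L = (3.82 × 12.9)/(3.82 + 12.9) = 2.947 MΩ.
Then V_out = V_in · R2'/(R1 + R2') = 3.01 × 2.947/81.15 = 0.1093 V.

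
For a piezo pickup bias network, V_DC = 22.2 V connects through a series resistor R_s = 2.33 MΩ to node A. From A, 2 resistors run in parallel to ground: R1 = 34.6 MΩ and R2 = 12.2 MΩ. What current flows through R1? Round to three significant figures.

Parallel bank: R_p = 1/(1/34.6 + 1/12.2) = 9.020 MΩ.
Node voltage V_A = V_DC · R_p/(R_s + R_p) = 22.2 × 0.7947 = 17.64 V.
Branch current I = V_A/R1 = 17.64/34.6 = 0.5099 µA.

I ≈ 0.510 µA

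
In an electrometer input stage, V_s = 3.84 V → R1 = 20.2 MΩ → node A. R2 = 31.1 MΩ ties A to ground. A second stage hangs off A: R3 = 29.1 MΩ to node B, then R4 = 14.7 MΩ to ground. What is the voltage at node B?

V_B ≈ 0.611 V

Looking into the second stage from A: R3 + R4 = 43.80 MΩ appears in parallel with R2.
R2 ‖ (R3+R4) = 18.19 MΩ.
V_A = 3.84 × 18.19/(20.2 + 18.19) = 1.819 V.
Then the unloaded second divider: V_B = V_A × R4/(R3+R4) = 1.819 × 0.3356 = 0.6106 V.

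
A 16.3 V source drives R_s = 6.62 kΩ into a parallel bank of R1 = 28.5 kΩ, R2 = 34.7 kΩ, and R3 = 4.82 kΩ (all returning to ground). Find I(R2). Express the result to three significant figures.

Combine the parallel branches: R_p = (1/28.5 + 1/34.7 + 1/4.82)⁻¹ = 3.685 kΩ.
V_A by voltage divider: V_A = 16.3 × 3.685/(6.62 + 3.685) = 5.829 V.
Branch current I = V_A/R2 = 5.829/34.7 = 0.1680 mA.
(Check via current divider: I_total = 1.582 mA; share G_k/ΣG = 0.1062 → same result.)

I ≈ 0.168 mA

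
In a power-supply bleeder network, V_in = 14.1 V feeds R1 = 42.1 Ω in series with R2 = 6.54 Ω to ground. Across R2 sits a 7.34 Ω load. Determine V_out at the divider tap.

R2 ‖ R_L = (6.54 × 7.34)/(6.54 + 7.34) = 3.458 Ω.
Now apply the divider: V_out = 14.1 × 0.07591 = 1.070 V.
(Unloaded it would be 1.90 V; the load pulls it down.)

V_out ≈ 1.07 V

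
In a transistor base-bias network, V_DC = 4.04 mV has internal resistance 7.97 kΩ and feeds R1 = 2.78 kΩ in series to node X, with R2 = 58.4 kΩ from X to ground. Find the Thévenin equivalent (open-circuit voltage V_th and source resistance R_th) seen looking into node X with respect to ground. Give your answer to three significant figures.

R1' = 7.97 + 2.78 = 10.75 kΩ (source resistance + R1).
Open-circuit (no load on X): V_th = V_DC · R2/(R1' + R2) = 4.04 × 58.4/(10.75 + 58.4) = 3.412 mV.
Zeroing V_DC shorts the top of R1' to ground, so R_th = R1' ‖ R2 = 9.079 kΩ.

V_th ≈ 3.41 mV, R_th ≈ 9.08 kΩ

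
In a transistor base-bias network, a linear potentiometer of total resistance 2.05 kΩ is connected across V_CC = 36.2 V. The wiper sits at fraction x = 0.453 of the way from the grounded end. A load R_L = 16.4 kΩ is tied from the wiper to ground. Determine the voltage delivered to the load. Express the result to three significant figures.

V_out ≈ 15.9 V

The pot divides into 1.121 kΩ above the wiper and 0.9286 kΩ below.
Lower segment in parallel with the load: 0.9286 ‖ 16.4 = 0.8789 kΩ.
Loaded-divider output: V_out = 36.2 × 0.4394 = 15.91 V.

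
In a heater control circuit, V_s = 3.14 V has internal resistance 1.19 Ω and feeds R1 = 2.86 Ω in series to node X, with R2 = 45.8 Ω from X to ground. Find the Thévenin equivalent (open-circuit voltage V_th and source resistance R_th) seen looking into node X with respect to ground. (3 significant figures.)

R1' = 1.19 + 2.86 = 4.050 Ω (source resistance + R1).
V_th is the unloaded tap voltage: V_s · R2/(R1'+R2) = 3.14 × 0.9188 = 2.885 V.
Zeroing V_s shorts the top of R1' to ground, so R_th = R1' ‖ R2 = 3.721 Ω.

V_th ≈ 2.88 V, R_th ≈ 3.72 Ω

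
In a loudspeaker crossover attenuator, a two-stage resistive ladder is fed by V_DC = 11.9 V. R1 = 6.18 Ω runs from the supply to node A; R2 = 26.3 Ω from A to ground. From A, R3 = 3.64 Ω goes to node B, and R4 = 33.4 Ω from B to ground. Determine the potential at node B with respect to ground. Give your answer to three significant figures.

The second stage (R3 + R4 = 37.04 Ω) loads node A in parallel with R2.
Effective lower resistance at A: R2 ‖ 37.04 = 15.38 Ω.
So V_A = 11.9 × 0.7134 = 8.489 V.
V_B = V_A × 0.9017 = 7.655 V.

V_B ≈ 7.65 V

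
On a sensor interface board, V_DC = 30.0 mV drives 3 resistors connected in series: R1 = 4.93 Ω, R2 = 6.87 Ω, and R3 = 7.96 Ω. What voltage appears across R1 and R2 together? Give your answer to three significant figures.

V ≈ 17.9 mV

Total series resistance ΣR = 4.93 + 6.87 + 7.96 = 19.76 Ω.
R_{R1..R2} = 4.93 + 6.87 = 11.80 Ω.
Voltage divider: V = V_DC · (11.80 / 19.76) = 30.0 × 0.5972 = 17.91 mV.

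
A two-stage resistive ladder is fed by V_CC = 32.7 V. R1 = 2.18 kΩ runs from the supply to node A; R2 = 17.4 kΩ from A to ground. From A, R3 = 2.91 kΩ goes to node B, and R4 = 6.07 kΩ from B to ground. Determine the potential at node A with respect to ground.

V_A ≈ 23.9 V

Node A sees R2 in parallel with the series input of stage 2, R3 + R4 = 8.980 kΩ.
R2 ‖ (R3+R4) = 5.923 kΩ.
V_A = 32.7 × 5.923/(2.18 + 5.923) = 23.90 V.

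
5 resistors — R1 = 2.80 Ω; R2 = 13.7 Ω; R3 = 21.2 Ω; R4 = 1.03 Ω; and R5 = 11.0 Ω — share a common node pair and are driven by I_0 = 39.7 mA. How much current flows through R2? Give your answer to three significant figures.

I ≈ 1.88 mA

ΣG = 1/2.80 + 1/13.7 + 1/21.2 + 1/1.03 + 1/11.0 = 1.539.
By the current-divider rule, I = I_0 · G_k/ΣG = 39.7 × 0.04743 = 1.883 mA.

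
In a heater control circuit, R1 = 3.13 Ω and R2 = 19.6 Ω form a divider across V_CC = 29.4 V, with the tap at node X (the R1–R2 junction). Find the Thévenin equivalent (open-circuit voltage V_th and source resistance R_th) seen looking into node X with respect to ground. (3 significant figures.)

V_th ≈ 25.4 V, R_th ≈ 2.70 Ω

V_th is the unloaded tap voltage: V_CC · R2/(R1+R2) = 29.4 × 0.8623 = 25.35 V.
With V_CC suppressed (replaced by a short), R_th = R1 ‖ R2 = (3.130 × 19.6)/(3.130 + 19.6) = 2.699 Ω.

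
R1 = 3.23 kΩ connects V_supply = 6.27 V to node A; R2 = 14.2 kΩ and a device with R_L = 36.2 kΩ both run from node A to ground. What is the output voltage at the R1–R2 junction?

V_out ≈ 4.76 V

First combine the lower leg with the load: R2 ‖ R_L = 10.20 kΩ.
Voltage divider with the loaded lower leg: V_out = 6.27 × 10.20/(3.23 + 10.20) = 6.27 × 0.7595 = 4.762 V.
(Unloaded it would be 5.11 V; the load pulls it down.)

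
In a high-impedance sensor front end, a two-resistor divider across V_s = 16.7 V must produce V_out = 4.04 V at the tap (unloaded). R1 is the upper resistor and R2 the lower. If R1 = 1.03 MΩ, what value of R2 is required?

The divider ratio is R2/(R1+R2) = 4.04/16.7 = 0.2419.
R2 = R1 · 0.2419/(1 − 0.2419) = 0.3287 MΩ.

R2 ≈ 0.329 MΩ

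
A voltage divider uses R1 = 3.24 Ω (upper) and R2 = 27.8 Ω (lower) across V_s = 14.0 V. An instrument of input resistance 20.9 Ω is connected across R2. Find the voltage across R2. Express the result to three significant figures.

The load sits in parallel with R2, giving an effective lower resistance R2' = R2·R_L/(R2+R_L) = 11.93 Ω.
Voltage divider with the loaded lower leg: V_out = 14.0 × 11.93/(3.24 + 11.93) = 14.0 × 0.7864 = 11.01 V.

V_out ≈ 11.0 V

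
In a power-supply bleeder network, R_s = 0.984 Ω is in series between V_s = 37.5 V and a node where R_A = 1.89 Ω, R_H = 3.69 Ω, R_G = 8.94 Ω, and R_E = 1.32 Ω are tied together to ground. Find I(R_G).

Parallel bank: R_p = 1/(1/1.89 + 1/3.69 + 1/8.94 + 1/1.32) = 0.5990 Ω.
V_A = 37.5 × 0.5990/1.583 = 14.19 V.
I(R_G) = V_A / R_G = 14.19/8.94 = 1.587 A.

I ≈ 1.59 A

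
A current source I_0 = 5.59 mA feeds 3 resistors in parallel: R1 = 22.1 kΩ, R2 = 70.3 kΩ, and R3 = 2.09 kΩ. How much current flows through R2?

ΣG = 1/22.1 + 1/70.3 + 1/2.09 = 0.5379.
By the current-divider rule, I = I_0 · G_k/ΣG = 5.59 × 0.02644 = 0.1478 mA.

I ≈ 0.148 mA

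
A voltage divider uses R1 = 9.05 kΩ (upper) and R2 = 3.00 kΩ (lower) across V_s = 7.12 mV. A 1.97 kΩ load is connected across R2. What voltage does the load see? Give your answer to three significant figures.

V_out ≈ 0.827 mV

First combine the lower leg with the load: R2 ‖ R_L = 1.189 kΩ.
Then V_out = V_s · R2'/(R1 + R2') = 7.12 × 1.189/10.24 = 0.8269 mV.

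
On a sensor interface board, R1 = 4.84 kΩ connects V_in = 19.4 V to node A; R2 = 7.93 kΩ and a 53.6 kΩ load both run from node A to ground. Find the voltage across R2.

The load sits in parallel with R2, giving an effective lower resistance R2' = R2·R_L/(R2+R_L) = 6.908 kΩ.
Now apply the divider: V_out = 19.4 × 0.5880 = 11.41 V.

V_out ≈ 11.4 V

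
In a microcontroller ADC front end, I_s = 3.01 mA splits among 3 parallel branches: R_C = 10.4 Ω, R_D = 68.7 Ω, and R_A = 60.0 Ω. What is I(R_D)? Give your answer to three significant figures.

Total conductance ΣG = 1/10.4 + 1/68.7 + 1/60.0 = 0.1274 (units of 1/Ω).
By the current-divider rule, I = I_s · G_k/ΣG = 3.01 × 0.1143 = 0.3440 mA.

I ≈ 0.344 mA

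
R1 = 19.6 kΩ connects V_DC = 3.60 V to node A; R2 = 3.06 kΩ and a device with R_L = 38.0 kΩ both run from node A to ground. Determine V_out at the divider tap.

V_out ≈ 0.454 V

R2 ‖ R_L = (3.06 × 38.0)/(3.06 + 38.0) = 2.832 kΩ.
Now apply the divider: V_out = 3.60 × 0.1262 = 0.4545 V.
(Unloaded it would be 0.486 V; the load pulls it down.)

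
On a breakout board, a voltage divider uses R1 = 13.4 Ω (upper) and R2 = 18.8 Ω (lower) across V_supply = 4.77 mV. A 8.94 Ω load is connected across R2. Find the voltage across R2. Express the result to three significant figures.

V_out ≈ 1.49 mV

R2 ‖ R_L = (18.8 × 8.94)/(18.8 + 8.94) = 6.059 Ω.
Voltage divider with the loaded lower leg: V_out = 4.77 × 6.059/(13.4 + 6.059) = 4.77 × 0.3114 = 1.485 mV.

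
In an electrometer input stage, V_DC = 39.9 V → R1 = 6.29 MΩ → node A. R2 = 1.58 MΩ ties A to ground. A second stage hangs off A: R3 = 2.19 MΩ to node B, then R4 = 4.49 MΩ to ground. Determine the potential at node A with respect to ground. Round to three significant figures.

The second stage (R3 + R4 = 6.680 MΩ) loads node A in parallel with R2.
Effective lower resistance at A: R2 ‖ 6.680 = 1.278 MΩ.
So V_A = 39.9 × 0.1688 = 6.737 V.

V_A ≈ 6.74 V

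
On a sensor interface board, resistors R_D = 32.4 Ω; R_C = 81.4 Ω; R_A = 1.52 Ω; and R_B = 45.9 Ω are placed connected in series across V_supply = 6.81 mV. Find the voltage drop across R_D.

Total series resistance ΣR = 32.4 + 81.4 + 1.52 + 45.9 = 161.2 Ω.
V = V_supply · R/ΣR = 6.81 × 0.2010 = 1.369 mV.

V ≈ 1.37 mV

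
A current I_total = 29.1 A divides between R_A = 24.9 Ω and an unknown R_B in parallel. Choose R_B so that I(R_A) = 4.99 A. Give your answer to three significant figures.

R_B ≈ 5.15 Ω

The fraction through R_A equals R_B/(R_A+R_B).
4.99/29.1 = R_B/(R_A + R_B) → R_B = R_A · (0.1715)/(1 − 0.1715) = 24.9 × 0.2070 = 5.154 Ω.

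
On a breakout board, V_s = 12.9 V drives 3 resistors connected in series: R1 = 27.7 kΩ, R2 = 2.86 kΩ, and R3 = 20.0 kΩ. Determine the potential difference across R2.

Total series resistance ΣR = 27.7 + 2.86 + 20.0 = 50.56 kΩ.
Voltage divider: V = V_s · (2.860 / 50.56) = 12.9 × 0.05657 = 0.7297 V.

V ≈ 0.730 V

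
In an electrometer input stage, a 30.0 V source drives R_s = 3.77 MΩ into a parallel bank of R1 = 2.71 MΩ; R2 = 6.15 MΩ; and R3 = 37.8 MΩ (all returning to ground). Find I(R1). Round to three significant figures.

I ≈ 3.57 µA

Equivalent of the parallel group: R_p = 1.792 MΩ.
V_A = 30.0 × 1.792/5.562 = 9.665 V.
Branch current I = V_A/R1 = 9.665/2.71 = 3.567 µA.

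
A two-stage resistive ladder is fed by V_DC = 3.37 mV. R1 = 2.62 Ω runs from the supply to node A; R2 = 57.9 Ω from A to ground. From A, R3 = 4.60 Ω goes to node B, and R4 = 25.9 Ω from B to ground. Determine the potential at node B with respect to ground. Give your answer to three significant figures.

V_B ≈ 2.53 mV

The second stage (R3 + R4 = 30.50 Ω) loads node A in parallel with R2.
Effective lower resistance at A: R2 ‖ 30.50 = 19.98 Ω.
V_A = 3.37 × 19.98/(2.62 + 19.98) = 2.979 mV.
V_B = V_A × 0.8492 = 2.530 mV.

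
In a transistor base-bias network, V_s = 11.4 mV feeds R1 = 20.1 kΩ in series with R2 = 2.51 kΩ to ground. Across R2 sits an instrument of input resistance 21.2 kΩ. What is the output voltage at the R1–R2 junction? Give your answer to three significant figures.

The load sits in parallel with R2, giving an effective lower resistance R2' = R2·R_L/(R2+R_L) = 2.244 kΩ.
Now apply the divider: V_out = 11.4 × 0.1004 = 1.145 mV.
(Unloaded it would be 1.27 mV; the load pulls it down.)

V_out ≈ 1.15 mV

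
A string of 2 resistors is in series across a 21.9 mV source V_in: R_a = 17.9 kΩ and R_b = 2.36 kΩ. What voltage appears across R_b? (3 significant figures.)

V ≈ 2.55 mV

Series total: ΣR = 17.9 + 2.36 = 20.26 kΩ.
By the voltage-divider rule, V = 21.9 × 2.360/20.26 = 2.551 mV.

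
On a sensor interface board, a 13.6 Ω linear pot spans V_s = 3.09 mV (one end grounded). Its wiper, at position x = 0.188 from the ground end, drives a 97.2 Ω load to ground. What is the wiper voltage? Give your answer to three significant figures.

V_out ≈ 0.569 mV

The pot divides into 11.04 Ω above the wiper and 2.557 Ω below.
Lower segment in parallel with the load: 2.557 ‖ 97.2 = 2.491 Ω.
Then V_out = V_s · 2.491/(11.04 + 2.491) = 0.5688 mV.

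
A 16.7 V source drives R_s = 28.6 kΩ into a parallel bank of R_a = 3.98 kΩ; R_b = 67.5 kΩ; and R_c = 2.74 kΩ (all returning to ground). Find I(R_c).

Combine the parallel branches: R_p = (1/3.98 + 1/67.5 + 1/2.74)⁻¹ = 1.585 kΩ.
V_A = 16.7 × 1.585/30.18 = 0.8768 V.
Branch current I = V_A/R_c = 0.8768/2.74 = 0.3200 mA.

I ≈ 0.320 mA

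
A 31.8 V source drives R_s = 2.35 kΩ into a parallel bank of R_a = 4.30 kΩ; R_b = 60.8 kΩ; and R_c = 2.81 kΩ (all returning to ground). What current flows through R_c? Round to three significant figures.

I ≈ 4.67 mA

Equivalent of the parallel group: R_p = 1.653 kΩ.
V_A by voltage divider: V_A = 31.8 × 1.653/(2.35 + 1.653) = 13.13 V.
I(R_c) = V_A / R_c = 13.13/2.81 = 4.674 mA.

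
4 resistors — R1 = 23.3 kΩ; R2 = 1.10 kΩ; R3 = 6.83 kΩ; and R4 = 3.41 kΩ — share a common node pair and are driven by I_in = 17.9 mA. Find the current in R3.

ΣG = 1/23.3 + 1/1.10 + 1/6.83 + 1/3.41 = 1.392.
By the current-divider rule, I = I_in · G_k/ΣG = 17.9 × 0.1052 = 1.883 mA.

I ≈ 1.88 mA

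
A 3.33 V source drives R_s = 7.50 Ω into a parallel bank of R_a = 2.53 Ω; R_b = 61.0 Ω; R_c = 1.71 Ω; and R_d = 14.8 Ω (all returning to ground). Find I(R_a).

I ≈ 0.147 A

Combine the parallel branches: R_p = (1/2.53 + 1/61.0 + 1/1.71 + 1/14.8)⁻¹ = 0.9398 Ω.
Node voltage V_A = V_CC · R_p/(R_s + R_p) = 3.33 × 0.1114 = 0.3708 V.
I(R_a) = V_A / R_a = 0.3708/2.53 = 0.1466 A.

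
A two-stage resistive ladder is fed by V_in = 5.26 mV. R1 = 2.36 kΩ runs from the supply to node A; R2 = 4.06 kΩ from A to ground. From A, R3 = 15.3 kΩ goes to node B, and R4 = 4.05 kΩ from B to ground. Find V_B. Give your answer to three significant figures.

Node A sees R2 in parallel with the series input of stage 2, R3 + R4 = 19.35 kΩ.
Effective lower resistance at A: R2 ‖ 19.35 = 3.356 kΩ.
So V_A = 5.26 × 0.5871 = 3.088 mV.
Stage 2 is unloaded, so V_B = V_A · R4/(R3+R4) = 3.088 × 4.05/19.35 = 0.6464 mV.

V_B ≈ 0.646 mV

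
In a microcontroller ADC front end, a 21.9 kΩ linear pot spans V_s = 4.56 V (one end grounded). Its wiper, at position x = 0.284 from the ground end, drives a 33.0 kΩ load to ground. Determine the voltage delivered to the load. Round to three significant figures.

V_out ≈ 1.14 V

The pot divides into 15.68 kΩ above the wiper and 6.220 kΩ below.
Lower segment in parallel with the load: 6.220 ‖ 33.0 = 5.233 kΩ.
Loaded-divider output: V_out = 4.56 × 0.2502 = 1.141 V.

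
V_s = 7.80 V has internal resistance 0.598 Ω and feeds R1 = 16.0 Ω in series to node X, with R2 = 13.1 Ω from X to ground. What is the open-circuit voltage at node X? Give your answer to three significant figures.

R1' = 0.598 + 16.0 = 16.60 Ω (source resistance + R1).
V_th is the unloaded tap voltage: V_s · R2/(R1'+R2) = 7.80 × 0.4411 = 3.441 V.

V_th ≈ 3.44 V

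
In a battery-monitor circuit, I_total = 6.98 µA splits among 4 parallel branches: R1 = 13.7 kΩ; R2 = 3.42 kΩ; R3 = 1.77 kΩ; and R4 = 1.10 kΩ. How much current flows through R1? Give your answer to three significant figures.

Total conductance ΣG = 1/13.7 + 1/3.42 + 1/1.77 + 1/1.10 = 1.839 (units of 1/kΩ).
By the current-divider rule, I = I_total · G_k/ΣG = 6.98 × 0.03968 = 0.2770 µA.

I ≈ 0.277 µA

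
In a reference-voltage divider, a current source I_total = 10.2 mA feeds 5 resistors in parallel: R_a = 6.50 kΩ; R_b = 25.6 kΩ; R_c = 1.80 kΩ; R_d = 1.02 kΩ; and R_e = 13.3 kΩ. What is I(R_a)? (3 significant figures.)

ΣG = 1/6.50 + 1/25.6 + 1/1.80 + 1/1.02 + 1/13.3 = 1.804.
By the current-divider rule, I = I_total · G_k/ΣG = 10.2 × 0.08528 = 0.8698 mA.

I ≈ 0.870 mA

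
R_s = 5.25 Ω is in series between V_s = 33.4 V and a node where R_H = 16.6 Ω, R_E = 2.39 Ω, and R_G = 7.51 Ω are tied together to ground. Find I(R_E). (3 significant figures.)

Equivalent of the parallel group: R_p = 1.635 Ω.
V_A by voltage divider: V_A = 33.4 × 1.635/(5.25 + 1.635) = 7.930 V.
I(R_E) = V_A / R_E = 7.930/2.39 = 3.318 A.
(Check via current divider: I_total = 4.851 A; share G_k/ΣG = 0.6839 → same result.)

I ≈ 3.32 A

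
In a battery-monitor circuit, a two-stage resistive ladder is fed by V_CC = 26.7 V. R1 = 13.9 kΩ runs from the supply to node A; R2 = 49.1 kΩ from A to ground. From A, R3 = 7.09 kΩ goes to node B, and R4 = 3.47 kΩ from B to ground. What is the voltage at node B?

V_B ≈ 3.38 V

Node A sees R2 in parallel with the series input of stage 2, R3 + R4 = 10.56 kΩ.
R2 ‖ (R3+R4) = 8.691 kΩ.
First divider: V_A = V_CC · 8.691/(13.9 + 8.691) = 10.27 V.
Then the unloaded second divider: V_B = V_A × R4/(R3+R4) = 10.27 × 0.3286 = 3.375 V.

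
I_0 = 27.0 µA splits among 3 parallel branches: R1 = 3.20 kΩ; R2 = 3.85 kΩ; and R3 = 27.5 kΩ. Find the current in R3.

Total conductance ΣG = 1/3.20 + 1/3.85 + 1/27.5 = 0.6086 (units of 1/kΩ).
By the current-divider rule, I = I_0 · G_k/ΣG = 27.0 × 0.05975 = 1.613 µA.

I ≈ 1.61 µA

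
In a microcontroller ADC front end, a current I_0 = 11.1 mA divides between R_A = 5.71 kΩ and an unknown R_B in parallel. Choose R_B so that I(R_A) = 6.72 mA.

R_B ≈ 8.76 kΩ

In a two-way split, I_A/I_0 = R_B/(R_A + R_B).
With f = 0.6054, R_B = R_A · f/(1−f) = 5.71 × 1.534 = 8.761 kΩ.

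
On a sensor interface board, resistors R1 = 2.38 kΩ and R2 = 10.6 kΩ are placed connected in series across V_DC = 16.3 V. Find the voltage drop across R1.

V ≈ 2.99 V

Series total: ΣR = 2.38 + 10.6 = 12.98 kΩ.
By the voltage-divider rule, V = 16.3 × 2.380/12.98 = 2.989 V.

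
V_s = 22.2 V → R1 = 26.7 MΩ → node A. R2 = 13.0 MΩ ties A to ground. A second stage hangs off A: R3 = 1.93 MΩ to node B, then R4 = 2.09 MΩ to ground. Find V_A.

The second stage (R3 + R4 = 4.020 MΩ) loads node A in parallel with R2.
Effective lower resistance at A: R2 ‖ 4.020 = 3.071 MΩ.
So V_A = 22.2 × 0.1031 = 2.290 V.

V_A ≈ 2.29 V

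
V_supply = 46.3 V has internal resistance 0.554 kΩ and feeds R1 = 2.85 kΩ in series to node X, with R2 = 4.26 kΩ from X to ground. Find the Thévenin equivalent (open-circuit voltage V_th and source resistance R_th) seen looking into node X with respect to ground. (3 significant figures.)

V_th ≈ 25.7 V, R_th ≈ 1.89 kΩ

R1' = 0.554 + 2.85 = 3.404 kΩ (source resistance + R1).
V_th is the unloaded tap voltage: V_supply · R2/(R1'+R2) = 46.3 × 0.5558 = 25.74 V.
Looking into X with the source shorted: R_th = R1'·R2/(R1'+R2) = 3.404 × 4.26/7.664 = 1.892 kΩ.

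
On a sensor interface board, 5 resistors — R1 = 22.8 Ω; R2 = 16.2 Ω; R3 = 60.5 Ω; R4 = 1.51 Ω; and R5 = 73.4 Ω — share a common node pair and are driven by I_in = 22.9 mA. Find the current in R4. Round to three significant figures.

I ≈ 19.0 mA

ΣG = 1/22.8 + 1/16.2 + 1/60.5 + 1/1.51 + 1/73.4 = 0.7980.
R4 takes the fraction G_k/ΣG = 0.6623/0.7980 = 0.8299, so I = 22.9 × 0.8299 = 19.00 mA.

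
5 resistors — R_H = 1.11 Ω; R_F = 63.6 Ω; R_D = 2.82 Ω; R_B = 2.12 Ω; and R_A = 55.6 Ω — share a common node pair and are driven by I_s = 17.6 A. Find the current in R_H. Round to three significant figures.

Total conductance ΣG = 1/1.11 + 1/63.6 + 1/2.82 + 1/2.12 + 1/55.6 = 1.761 (units of 1/Ω).
R_H takes the fraction G_k/ΣG = 0.9009/1.761 = 0.5116, so I = 17.6 × 0.5116 = 9.004 A.

I ≈ 9.00 A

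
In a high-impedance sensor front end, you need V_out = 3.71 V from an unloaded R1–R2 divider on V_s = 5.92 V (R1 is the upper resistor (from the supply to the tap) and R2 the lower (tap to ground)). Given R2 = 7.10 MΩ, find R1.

The divider ratio is R2/(R1+R2) = 3.71/5.92 = 0.6267.
R1 = R2·(1/k − 1) = 7.10 × 0.5957 = 4.229 MΩ.

R1 ≈ 4.23 MΩ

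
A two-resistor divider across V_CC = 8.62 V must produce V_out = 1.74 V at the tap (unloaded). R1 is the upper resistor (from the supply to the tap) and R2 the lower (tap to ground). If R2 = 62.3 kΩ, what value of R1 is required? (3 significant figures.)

R1 ≈ 246 kΩ

V_out/V_CC = R2/(R1+R2) = 0.2019.
Rearranging, R1 = R2·(1−k)/k = 62.3 × 3.954 = 246.3 kΩ.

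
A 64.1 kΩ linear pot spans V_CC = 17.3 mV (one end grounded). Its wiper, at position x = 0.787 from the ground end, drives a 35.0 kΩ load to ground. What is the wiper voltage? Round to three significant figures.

Split the track: R_lower = x·R_p = 50.45 kΩ, R_upper = (1−x)·R_p = 13.65 kΩ.
(x·R_p) ‖ R_L = 20.66 kΩ.
V_out = 17.3 × 20.66/(13.65 + 20.66) = 10.42 mV.

V_out ≈ 10.4 mV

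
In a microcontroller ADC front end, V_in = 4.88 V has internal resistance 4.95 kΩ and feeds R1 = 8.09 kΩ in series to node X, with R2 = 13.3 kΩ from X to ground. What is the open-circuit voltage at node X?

R1' = 4.95 + 8.09 = 13.04 kΩ (source resistance + R1).
V_th is the unloaded tap voltage: V_in · R2/(R1'+R2) = 4.88 × 0.5049 = 2.464 V.

V_th ≈ 2.46 V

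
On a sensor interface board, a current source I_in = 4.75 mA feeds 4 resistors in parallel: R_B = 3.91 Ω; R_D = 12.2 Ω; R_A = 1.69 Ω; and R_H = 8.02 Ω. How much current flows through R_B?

ΣG = 1/3.91 + 1/12.2 + 1/1.69 + 1/8.02 = 1.054.
R_B takes the fraction G_k/ΣG = 0.2558/1.054 = 0.2426, so I = 4.75 × 0.2426 = 1.152 mA.

I ≈ 1.15 mA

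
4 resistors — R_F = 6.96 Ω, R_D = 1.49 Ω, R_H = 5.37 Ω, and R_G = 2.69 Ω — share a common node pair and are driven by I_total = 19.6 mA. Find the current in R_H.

ΣG = 1/6.96 + 1/1.49 + 1/5.37 + 1/2.69 = 1.373.
Current divider: I(R_H) = I_total · G_k/ΣG = 19.6 × (0.1862/1.373) = 19.6 × 0.1357 = 2.659 mA.

I ≈ 2.66 mA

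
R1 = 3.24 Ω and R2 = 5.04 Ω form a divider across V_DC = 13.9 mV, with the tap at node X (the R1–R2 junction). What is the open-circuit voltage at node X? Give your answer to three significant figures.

V_th ≈ 8.46 mV

V_th is the unloaded tap voltage: V_DC · R2/(R1+R2) = 13.9 × 0.6087 = 8.461 mV.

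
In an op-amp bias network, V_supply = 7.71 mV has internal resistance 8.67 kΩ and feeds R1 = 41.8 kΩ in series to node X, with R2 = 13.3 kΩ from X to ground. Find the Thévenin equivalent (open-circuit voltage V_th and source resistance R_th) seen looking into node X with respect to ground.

V_th ≈ 1.61 mV, R_th ≈ 10.5 kΩ

R1' = 8.67 + 41.8 = 50.47 kΩ (source resistance + R1).
With X open, the divider is unloaded: V_th = 7.71 × 13.3/63.77 = 1.608 mV.
Zeroing V_supply shorts the top of R1' to ground, so R_th = R1' ‖ R2 = 10.53 kΩ.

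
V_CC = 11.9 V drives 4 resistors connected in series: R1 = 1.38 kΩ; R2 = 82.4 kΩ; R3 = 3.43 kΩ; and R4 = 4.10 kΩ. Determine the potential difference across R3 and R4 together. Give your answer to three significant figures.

Series total: ΣR = 1.38 + 82.4 + 3.43 + 4.10 = 91.31 kΩ.
R_{R3..R4} = 3.43 + 4.10 = 7.530 kΩ.
By the voltage-divider rule, V = 11.9 × 7.530/91.31 = 0.9813 V.

V ≈ 0.981 V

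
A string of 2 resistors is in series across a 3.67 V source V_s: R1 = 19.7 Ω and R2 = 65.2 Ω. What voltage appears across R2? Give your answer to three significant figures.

Series total: ΣR = 19.7 + 65.2 = 84.90 Ω.
By the voltage-divider rule, V = 3.67 × 65.20/84.90 = 2.818 V.

V ≈ 2.82 V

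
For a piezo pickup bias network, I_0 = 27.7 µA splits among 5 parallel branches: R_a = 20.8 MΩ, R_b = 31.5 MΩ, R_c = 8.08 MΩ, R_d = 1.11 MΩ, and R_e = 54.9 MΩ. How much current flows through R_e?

ΣG = 1/20.8 + 1/31.5 + 1/8.08 + 1/1.11 + 1/54.9 = 1.123.
R_e takes the fraction G_k/ΣG = 0.01821/1.123 = 0.01622, so I = 27.7 × 0.01622 = 0.4494 µA.

I ≈ 0.449 µA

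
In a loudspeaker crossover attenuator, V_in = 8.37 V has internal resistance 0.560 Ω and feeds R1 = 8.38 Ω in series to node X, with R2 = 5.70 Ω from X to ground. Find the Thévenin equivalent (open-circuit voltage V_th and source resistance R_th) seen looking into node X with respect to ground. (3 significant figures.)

R1' = 0.560 + 8.38 = 8.940 Ω (source resistance + R1).
With X open, the divider is unloaded: V_th = 8.37 × 5.70/14.64 = 3.259 V.
Zeroing V_in shorts the top of R1' to ground, so R_th = R1' ‖ R2 = 3.481 Ω.

V_th ≈ 3.26 V, R_th ≈ 3.48 Ω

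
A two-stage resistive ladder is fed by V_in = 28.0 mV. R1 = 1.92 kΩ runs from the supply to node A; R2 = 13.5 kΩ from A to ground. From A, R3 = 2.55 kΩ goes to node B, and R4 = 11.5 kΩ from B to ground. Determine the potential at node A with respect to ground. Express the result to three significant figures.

V_A ≈ 21.9 mV

Looking into the second stage from A: R3 + R4 = 14.05 kΩ appears in parallel with R2.
Effective lower resistance at A: R2 ‖ 14.05 = 6.885 kΩ.
First divider: V_A = V_in · 6.885/(1.92 + 6.885) = 21.89 mV.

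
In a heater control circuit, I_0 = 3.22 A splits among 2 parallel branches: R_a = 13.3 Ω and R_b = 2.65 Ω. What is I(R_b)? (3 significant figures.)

For two parallel branches, I_k = I_0 · (other R)/(sum of R).
So I = 3.22 × 13.3/15.95 = 2.685 A.

I ≈ 2.69 A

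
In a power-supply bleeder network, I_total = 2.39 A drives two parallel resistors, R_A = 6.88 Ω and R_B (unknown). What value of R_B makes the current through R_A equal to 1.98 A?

R_B ≈ 33.2 Ω

In a two-way split, I_A/I_total = R_B/(R_A + R_B).
1.98/2.39 = R_B/(R_A + R_B) → R_B = R_A · (0.8285)/(1 − 0.8285) = 6.88 × 4.829 = 33.23 Ω.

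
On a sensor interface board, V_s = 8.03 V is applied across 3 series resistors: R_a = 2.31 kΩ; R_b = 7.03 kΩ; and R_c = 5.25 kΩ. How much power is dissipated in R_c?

P ≈ 1.59 mW

The common current is I = 8.03/14.59 = 0.5504 mA.
P = I²R = 0.3029 × 5.25 = 1.590 mW.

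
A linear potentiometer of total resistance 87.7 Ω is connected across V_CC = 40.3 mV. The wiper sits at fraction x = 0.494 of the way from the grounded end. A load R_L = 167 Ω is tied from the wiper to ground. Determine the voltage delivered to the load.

V_out ≈ 17.6 mV

Split the track: R_lower = x·R_p = 43.32 Ω, R_upper = (1−x)·R_p = 44.38 Ω.
R_L loads the lower segment: effective lower R = 34.40 Ω.
Loaded-divider output: V_out = 40.3 × 0.4367 = 17.60 mV.
(Unloaded: V_out = x·V_CC = 19.9 mV.)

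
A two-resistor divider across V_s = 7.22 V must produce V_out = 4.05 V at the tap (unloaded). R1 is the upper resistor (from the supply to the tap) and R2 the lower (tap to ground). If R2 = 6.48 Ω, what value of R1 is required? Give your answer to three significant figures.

R1 ≈ 5.07 Ω

The divider ratio is R2/(R1+R2) = 4.05/7.22 = 0.5609.
Rearranging, R1 = R2·(1−k)/k = 6.48 × 0.7827 = 5.072 Ω.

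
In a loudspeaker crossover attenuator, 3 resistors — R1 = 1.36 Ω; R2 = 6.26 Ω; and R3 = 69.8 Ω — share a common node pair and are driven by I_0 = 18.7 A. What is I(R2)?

I ≈ 3.28 A

Total conductance ΣG = 1/1.36 + 1/6.26 + 1/69.8 = 0.9094 (units of 1/Ω).
Current divider: I(R2) = I_0 · G_k/ΣG = 18.7 × (0.1597/0.9094) = 18.7 × 0.1757 = 3.285 A.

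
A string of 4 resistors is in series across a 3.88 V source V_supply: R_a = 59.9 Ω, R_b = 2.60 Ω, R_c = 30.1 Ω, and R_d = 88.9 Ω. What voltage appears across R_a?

ΣR = 59.9 + 2.60 + 30.1 + 88.9 = 181.5 Ω.
V = V_supply · R/ΣR = 3.88 × 0.3300 = 1.281 V.

V ≈ 1.28 V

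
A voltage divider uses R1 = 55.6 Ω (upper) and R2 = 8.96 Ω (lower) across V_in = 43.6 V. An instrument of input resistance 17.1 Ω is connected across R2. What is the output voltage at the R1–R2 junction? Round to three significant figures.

V_out ≈ 4.17 V

The load sits in parallel with R2, giving an effective lower resistance R2' = R2·R_L/(R2+R_L) = 5.879 Ω.
Now apply the divider: V_out = 43.6 × 0.09563 = 4.170 V.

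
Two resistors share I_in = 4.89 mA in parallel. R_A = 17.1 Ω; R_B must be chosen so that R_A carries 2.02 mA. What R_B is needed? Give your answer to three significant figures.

R_B ≈ 12.0 Ω

In a two-way split, I_A/I_in = R_B/(R_A + R_B).
2.02/4.89 = R_B/(R_A + R_B) → R_B = R_A · (0.4131)/(1 − 0.4131) = 17.1 × 0.7038 = 12.04 Ω.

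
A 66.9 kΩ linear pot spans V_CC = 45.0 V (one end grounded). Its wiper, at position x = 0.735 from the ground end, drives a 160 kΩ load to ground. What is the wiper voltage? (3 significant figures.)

The pot divides into 17.73 kΩ above the wiper and 49.17 kΩ below.
Lower segment in parallel with the load: 49.17 ‖ 160 = 37.61 kΩ.
Loaded-divider output: V_out = 45.0 × 0.6796 = 30.58 V.
(Unloaded: V_out = x·V_CC = 33.1 V.)

V_out ≈ 30.6 V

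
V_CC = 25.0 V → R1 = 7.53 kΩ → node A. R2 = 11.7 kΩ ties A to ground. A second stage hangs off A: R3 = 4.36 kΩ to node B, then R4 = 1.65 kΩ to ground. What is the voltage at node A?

V_A ≈ 8.63 V

Looking into the second stage from A: R3 + R4 = 6.010 kΩ appears in parallel with R2.
R2 ‖ (R3+R4) = 3.970 kΩ.
First divider: V_A = V_CC · 3.970/(7.53 + 3.970) = 8.631 V.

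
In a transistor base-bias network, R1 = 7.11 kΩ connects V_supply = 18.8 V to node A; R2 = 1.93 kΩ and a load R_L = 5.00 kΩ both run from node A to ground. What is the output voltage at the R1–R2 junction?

V_out ≈ 3.08 V

R2 ‖ R_L = (1.93 × 5.00)/(1.93 + 5.00) = 1.392 kΩ.
Then V_out = V_supply · R2'/(R1 + R2') = 18.8 × 1.392/8.502 = 3.079 V.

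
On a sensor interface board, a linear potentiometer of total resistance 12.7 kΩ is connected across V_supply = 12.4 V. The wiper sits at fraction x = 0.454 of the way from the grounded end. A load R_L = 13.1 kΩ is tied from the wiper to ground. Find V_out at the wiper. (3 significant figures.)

The pot divides into 6.934 kΩ above the wiper and 5.766 kΩ below.
(x·R_p) ‖ R_L = 4.004 kΩ.
V_out = 12.4 × 4.004/(6.934 + 4.004) = 4.539 V.

V_out ≈ 4.54 V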